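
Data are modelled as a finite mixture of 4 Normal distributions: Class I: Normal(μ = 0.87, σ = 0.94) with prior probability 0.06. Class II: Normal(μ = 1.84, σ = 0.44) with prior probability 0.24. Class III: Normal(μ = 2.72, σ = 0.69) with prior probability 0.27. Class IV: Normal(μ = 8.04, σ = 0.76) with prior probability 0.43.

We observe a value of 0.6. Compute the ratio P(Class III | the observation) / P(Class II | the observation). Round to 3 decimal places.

Posterior odds = (π_i f_i(x)) / (π_j f_j(x)); the normalising sum cancels.
Component likelihoods at x = 0.6:
  L_I = 0.407255
  L_II = 0.0170939
  L_III = 0.00515447
  L_IV = 8.12928e-22
Odds = (0.27/0.24) × (0.00515447/0.0170939) = 1.125 × 0.301538 ≈ 0.339

0.339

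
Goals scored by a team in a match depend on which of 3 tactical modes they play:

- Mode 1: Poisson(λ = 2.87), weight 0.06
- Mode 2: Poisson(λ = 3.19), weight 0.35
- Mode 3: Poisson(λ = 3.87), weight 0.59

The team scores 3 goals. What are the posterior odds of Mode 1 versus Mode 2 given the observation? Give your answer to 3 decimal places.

Posterior odds = (π_i f_i(x)) / (π_j f_j(x)); the normalising sum cancels.
Component likelihoods at x = 3 goals:
  p_1 = 0.223393
  p_2 = 0.222752
  p_3 = 0.201494
0.0134036 / 0.0779632 ≈ 0.172

0.172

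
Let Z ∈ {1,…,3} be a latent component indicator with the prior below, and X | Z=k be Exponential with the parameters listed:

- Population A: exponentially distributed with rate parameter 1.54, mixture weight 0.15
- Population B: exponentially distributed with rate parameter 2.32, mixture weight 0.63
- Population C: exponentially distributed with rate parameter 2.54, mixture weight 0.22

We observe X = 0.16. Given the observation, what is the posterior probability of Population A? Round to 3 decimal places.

0.116

The responsibility of component k is w_k f_k(x) divided by Σ_j w_j f_j(x).
Exponential densities:
  L_A = 1.54·e^(−1.54·0.16) = 1.54·e^(−0.2464) = 1.20368
  L_B = 2.32·e^(−2.32·0.16) = 2.32·e^(−0.3712) = 1.60058
  L_C = 2.54·e^(−2.54·0.16) = 2.54·e^(−0.4064) = 1.69175
Weight by the priors:
  w_A·L_A = 0.15 × 1.20368 = 0.180552
  w_B·L_B = 0.63 × 1.60058 = 1.00837
  w_C·L_C = 0.22 × 1.69175 = 0.372185
Sum: 0.180552 + 1.00837 + 0.372185 = 1.5611
P(Population A | x) ≈ 0.116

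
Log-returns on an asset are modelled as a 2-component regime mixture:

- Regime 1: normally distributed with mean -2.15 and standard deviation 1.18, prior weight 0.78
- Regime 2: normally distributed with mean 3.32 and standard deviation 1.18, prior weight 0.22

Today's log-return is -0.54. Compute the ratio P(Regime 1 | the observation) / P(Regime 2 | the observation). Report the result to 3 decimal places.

294.475

Posterior odds = (P(Z=i) f_i(x)) / (P(Z=j) f_j(x)); the normalising sum cancels.
Normal densities:
  p_1 = 0.133286
  p_2 = 0.00160476
Odds = (0.78/0.22) × (0.133286/0.00160476) = 3.54545 × 83.057 ≈ 294.475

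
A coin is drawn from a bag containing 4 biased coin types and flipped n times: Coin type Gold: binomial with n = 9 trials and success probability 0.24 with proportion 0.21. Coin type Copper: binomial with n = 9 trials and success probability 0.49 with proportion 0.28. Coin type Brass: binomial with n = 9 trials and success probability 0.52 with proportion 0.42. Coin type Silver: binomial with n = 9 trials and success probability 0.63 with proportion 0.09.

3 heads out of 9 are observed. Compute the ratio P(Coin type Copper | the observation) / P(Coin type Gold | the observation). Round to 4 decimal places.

The posterior odds equal the prior odds times the likelihood ratio: (π_i/π_j)·(f_i(x)/f_j(x)).
Component likelihoods at x = 3 heads out of 9:
  L_Gold = C(9,3)·0.24^3·0.76^6 = 84·0.013824·0.1927 = 0.223766
  L_Copper = C(9,3)·0.49^3·0.51^6 = 84·0.117649·0.0175963 = 0.173896
  L_Brass = C(9,3)·0.52^3·0.48^6 = 84·0.140608·0.0122306 = 0.144456
  L_Silver = C(9,3)·0.63^3·0.37^6 = 84·0.250047·0.00256573 = 0.0538904
0.0486908 / 0.0469909 ≈ 1.0362

1.0362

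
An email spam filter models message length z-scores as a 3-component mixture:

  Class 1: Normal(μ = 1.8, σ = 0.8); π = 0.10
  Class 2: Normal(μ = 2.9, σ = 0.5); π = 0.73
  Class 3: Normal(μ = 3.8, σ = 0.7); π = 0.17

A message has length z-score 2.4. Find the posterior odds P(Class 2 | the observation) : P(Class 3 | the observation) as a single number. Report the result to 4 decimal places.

Since P(k|x) ∝ w_k f_k(x), the posterior odds are w_i f_i(x) / (w_j f_j(x)).
Normal densities:
  p_1 = (1/(0.8·√(2π)))·exp(−(2.4−1.8)²/(2·0.8²)) = 0.498678·exp(-0.28125) = 0.376422
  p_2 = (1/(0.5·√(2π)))·exp(−(2.4−2.9)²/(2·0.5²)) = 0.797885·exp(-0.50000) = 0.483941
  p_3 = (1/(0.7·√(2π)))·exp(−(2.4−3.8)²/(2·0.7²)) = 0.569918·exp(-2.00000) = 0.07713
Odds = (0.73/0.17) × (0.483941/0.07713) = 4.29412 × 6.27436 ≈ 26.9429

26.9429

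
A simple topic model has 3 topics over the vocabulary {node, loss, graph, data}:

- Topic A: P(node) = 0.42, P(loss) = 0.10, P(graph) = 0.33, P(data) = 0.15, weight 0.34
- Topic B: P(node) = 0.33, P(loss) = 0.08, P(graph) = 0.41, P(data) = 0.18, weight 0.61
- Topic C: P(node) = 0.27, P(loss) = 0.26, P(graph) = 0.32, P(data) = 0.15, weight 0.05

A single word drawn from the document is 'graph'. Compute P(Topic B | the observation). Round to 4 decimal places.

P(component k | x) = w_k·f_k(x) / marginal(x), where marginal(x) = Σ_j w_j·f_j(x).
Categorical probabilities:
  p_A = P(graph | comp) = 0.33
  p_B = P(graph | comp) = 0.41
  p_C = P(graph | comp) = 0.32
Multiply by the mixture weights:
  w_A·p_A = 0.34 × 0.33 = 0.1122
  w_B·p_B = 0.61 × 0.41 = 0.2501
  w_C·p_C = 0.05 × 0.32 = 0.016
Evidence: 0.1122 + 0.2501 + 0.016 = 0.3783
P(Topic B | the observation) ≈ 0.6611

0.6611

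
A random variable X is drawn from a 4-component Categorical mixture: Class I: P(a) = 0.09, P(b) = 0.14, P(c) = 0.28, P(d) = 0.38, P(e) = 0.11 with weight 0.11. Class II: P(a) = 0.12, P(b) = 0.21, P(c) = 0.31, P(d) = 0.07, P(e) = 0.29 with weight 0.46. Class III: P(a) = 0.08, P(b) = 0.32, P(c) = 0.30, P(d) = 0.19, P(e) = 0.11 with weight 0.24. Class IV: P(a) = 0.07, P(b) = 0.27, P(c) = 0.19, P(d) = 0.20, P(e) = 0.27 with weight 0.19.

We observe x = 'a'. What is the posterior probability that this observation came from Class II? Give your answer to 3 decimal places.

0.566

By Bayes' theorem, P(k | x) = π_k f_k(x) / Σ_j π_j f_j(x).
Evaluate each component's likelihood at the observed value:
  f_I = P(a | comp) = 0.09
  f_II = P(a | comp) = 0.12
  f_III = P(a | comp) = 0.08
  f_IV = P(a | comp) = 0.07
Multiply by the mixture weights:
  π_I·f_I = 0.11 × 0.09 = 0.0099
  π_II·f_II = 0.46 × 0.12 = 0.0552
  π_III·f_III = 0.24 × 0.08 = 0.0192
  π_IV·f_IV = 0.19 × 0.07 = 0.0133
Marginal: 0.0099 + 0.0552 + 0.0192 + 0.0133 = 0.0976
Responsibility of Class II: 0.0552 / 0.0976 ≈ 0.566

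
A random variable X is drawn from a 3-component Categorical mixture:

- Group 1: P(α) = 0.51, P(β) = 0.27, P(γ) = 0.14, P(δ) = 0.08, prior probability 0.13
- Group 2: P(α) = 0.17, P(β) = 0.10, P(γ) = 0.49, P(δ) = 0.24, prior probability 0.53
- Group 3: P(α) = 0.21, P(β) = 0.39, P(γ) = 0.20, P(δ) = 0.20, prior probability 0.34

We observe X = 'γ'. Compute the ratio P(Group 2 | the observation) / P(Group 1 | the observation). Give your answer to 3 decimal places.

Since P(k|x) ∝ π_k f_k(x), the posterior odds are π_i f_i(x) / (π_j f_j(x)).
Component likelihoods at x = 'γ':
  f_1 = 0.14
  f_2 = 0.49
  f_3 = 0.2
Posterior odds = (π_2·f_2) / (π_1·f_1) = (0.53·0.49) / (0.13·0.14) = 0.2597 / 0.0182 ≈ 14.269

14.269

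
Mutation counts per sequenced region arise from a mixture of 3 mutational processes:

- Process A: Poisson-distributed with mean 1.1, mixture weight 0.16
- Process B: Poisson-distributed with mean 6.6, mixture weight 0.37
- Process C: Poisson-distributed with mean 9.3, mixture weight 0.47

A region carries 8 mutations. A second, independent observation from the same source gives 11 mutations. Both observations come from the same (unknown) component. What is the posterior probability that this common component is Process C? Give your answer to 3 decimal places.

0.795

Apply Bayes' rule: the posterior for each component is proportional to its prior times its likelihood at x.
Since both observations come from the same component, the likelihood for component k is f_k(x₁)·f_k(x₂).
  f_A = [1.76969e-05] × [2.37925e-08] = 4.21053e-13
  f_B = [0.121475] × [0.0352764] = 0.0042852
  f_C = [0.126883] × [0.10309] = 0.0130804
Prior × likelihood for each component:
  w_A·f_A = 0.16 × 4.21053e-13 = 6.73685e-14
  w_B·f_B = 0.37 × 0.0042852 = 0.00158553
  w_C·f_C = 0.47 × 0.0130804 = 0.00614781
Sum: 6.73685e-14 + 0.00158553 + 0.00614781 = 0.00773333
So the posterior for Process C is 0.00614781 / 0.00773333 ≈ 0.795.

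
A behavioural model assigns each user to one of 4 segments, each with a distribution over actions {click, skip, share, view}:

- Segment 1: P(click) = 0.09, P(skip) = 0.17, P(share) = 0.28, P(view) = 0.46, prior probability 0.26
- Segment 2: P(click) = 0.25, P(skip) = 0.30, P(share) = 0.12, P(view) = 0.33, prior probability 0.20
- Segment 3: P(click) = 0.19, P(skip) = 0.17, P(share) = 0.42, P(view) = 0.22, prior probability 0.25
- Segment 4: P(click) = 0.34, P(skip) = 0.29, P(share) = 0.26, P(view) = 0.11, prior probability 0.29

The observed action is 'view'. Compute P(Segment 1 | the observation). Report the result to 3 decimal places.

P(component k | x) = π_k·f_k(x) / marginal(x), where marginal(x) = Σ_j π_j·f_j(x).
Component likelihoods at x = 'view':
  p_1 = 0.46
  p_2 = 0.33
  p_3 = 0.22
  p_4 = 0.11
Multiply by the mixture weights:
  π_1·p_1 = 0.26 × 0.46 = 0.1196
  π_2·p_2 = 0.20 × 0.33 = 0.066
  π_3·p_3 = 0.25 × 0.22 = 0.055
  π_4·p_4 = 0.29 × 0.11 = 0.0319
Evidence: 0.1196 + 0.066 + 0.055 + 0.0319 = 0.2725
Responsibility of Segment 1: 0.1196 / 0.2725 ≈ 0.439

0.439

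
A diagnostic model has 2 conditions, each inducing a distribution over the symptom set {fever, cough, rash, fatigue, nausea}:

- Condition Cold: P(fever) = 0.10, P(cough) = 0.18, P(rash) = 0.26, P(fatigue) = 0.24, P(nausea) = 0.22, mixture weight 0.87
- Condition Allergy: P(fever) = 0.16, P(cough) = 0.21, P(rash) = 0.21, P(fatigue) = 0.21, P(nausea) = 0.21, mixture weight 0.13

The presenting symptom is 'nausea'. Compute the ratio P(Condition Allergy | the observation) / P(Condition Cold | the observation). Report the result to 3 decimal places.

0.143

Only the two components matter; the odds are (π_i f_i(x)) / (π_j f_j(x)).
Evaluate each component's likelihood at the observed value:
  p_Cold = P(nausea | comp) = 0.22
  p_Allergy = P(nausea | comp) = 0.21
Odds = (0.13/0.87) × (0.21/0.22) = 0.149425 × 0.954545 ≈ 0.143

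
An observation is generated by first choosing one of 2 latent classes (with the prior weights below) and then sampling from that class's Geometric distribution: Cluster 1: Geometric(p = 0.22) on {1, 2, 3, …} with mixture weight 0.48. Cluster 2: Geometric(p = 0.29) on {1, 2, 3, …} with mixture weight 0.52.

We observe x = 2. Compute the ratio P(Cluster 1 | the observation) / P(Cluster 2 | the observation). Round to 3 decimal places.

0.769

Posterior odds = (w_i f_i(x)) / (w_j f_j(x)); the normalising sum cancels.
Component likelihoods at x = 2:
  p_1 = 0.22·(1−0.22)^1 = 0.22·0.78 = 0.1716
  p_2 = 0.29·(1−0.29)^1 = 0.29·0.71 = 0.2059
Posterior odds = (w_1·p_1) / (w_2·p_2) = (0.48·0.1716) / (0.52·0.2059) = 0.082368 / 0.107068 ≈ 0.769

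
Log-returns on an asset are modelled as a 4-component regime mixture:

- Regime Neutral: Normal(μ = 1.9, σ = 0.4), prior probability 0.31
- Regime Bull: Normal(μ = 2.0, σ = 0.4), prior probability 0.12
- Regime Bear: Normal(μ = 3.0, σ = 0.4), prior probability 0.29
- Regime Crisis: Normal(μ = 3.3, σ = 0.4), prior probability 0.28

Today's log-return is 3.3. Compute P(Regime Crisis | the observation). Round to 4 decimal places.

0.5598

P(component k | x) = w_k·f_k(x) / marginal(x), where marginal(x) = Σ_j w_j·f_j(x).
Normal densities:
  f_Neutral = 0.00218171
  f_Bull = 0.00507262
  f_Bear = 0.752844
  f_Crisis = 0.997356
Unnormalised posteriors:
  w_Neutral·f_Neutral = 0.31 × 0.00218171 = 0.000676329
  w_Bull·f_Bull = 0.12 × 0.00507262 = 0.000608714
  w_Bear·f_Bear = 0.29 × 0.752844 = 0.218325
  w_Crisis·f_Crisis = 0.28 × 0.997356 = 0.27926
Denominator: 0.000676329 + 0.000608714 + 0.218325 + 0.27926 = 0.498869
So the posterior for Regime Crisis is 0.27926 / 0.498869 ≈ 0.5598.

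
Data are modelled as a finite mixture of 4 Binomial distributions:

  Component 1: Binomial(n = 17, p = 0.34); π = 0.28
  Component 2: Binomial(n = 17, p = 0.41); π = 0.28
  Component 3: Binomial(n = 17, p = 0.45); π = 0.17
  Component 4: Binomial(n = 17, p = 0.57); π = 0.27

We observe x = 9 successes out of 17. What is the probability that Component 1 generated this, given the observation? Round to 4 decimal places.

P(component k | x) = π_k·f_k(x) / marginal(x), where marginal(x) = Σ_j π_j·f_j(x).
Evaluate each component's likelihood at the observed value:
  f_1 = 0.0531431
  f_2 = 0.116857
  f_3 = 0.154028
  f_4 = 0.180471
Weight by the priors:
  π_1·f_1 = 0.28 × 0.0531431 = 0.0148801
  π_2·f_2 = 0.28 × 0.116857 = 0.03272
  π_3·f_3 = 0.17 × 0.154028 = 0.0261847
  π_4·f_4 = 0.27 × 0.180471 = 0.048727
Evidence: 0.0148801 + 0.03272 + 0.0261847 + 0.048727 = 0.122512
P(Component 1 | data) = 0.0148801 / 0.122512 ≈ 0.1215

0.1215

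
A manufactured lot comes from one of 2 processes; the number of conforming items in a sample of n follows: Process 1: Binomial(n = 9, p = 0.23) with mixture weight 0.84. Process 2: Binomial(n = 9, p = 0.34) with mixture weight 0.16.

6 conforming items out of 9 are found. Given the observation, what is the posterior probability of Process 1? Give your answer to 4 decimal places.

0.4441

The responsibility of component k is π_k f_k(x) divided by Σ_j π_j f_j(x).
Evaluate each component's likelihood at the observed value:
  f_1 = 0.00567699
  f_2 = 0.0373065
Prior × likelihood for each component:
  π_1·f_1 = 0.84 × 0.00567699 = 0.00476868
  π_2·f_2 = 0.16 × 0.0373065 = 0.00596904
Marginal: 0.00476868 + 0.00596904 = 0.0107377
So the posterior for Process 1 is 0.00476868 / 0.0107377 ≈ 0.4441.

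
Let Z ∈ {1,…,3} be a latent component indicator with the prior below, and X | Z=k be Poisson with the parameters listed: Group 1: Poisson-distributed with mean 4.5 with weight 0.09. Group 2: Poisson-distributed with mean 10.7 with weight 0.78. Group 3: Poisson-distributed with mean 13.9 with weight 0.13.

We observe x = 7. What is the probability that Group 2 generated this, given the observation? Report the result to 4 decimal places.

The responsibility of component k is P(Z=k) f_k(x) divided by Σ_j P(Z=j) f_j(x).
Component likelihoods at x = 7:
  f_1 = e^(−4.5)·4.5^7/7! = 0.0823629
  f_2 = e^(−10.7)·10.7^7/7! = 0.0718298
  f_3 = e^(−13.9)·13.9^7/7! = 0.0182802
Unnormalised posteriors:
  P(Z=1)·f_1 = 0.09 × 0.0823629 = 0.00741267
  P(Z=2)·f_2 = 0.78 × 0.0718298 = 0.0560273
  P(Z=3)·f_3 = 0.13 × 0.0182802 = 0.00237642
Denominator: 0.00741267 + 0.0560273 + 0.00237642 = 0.0658164
So the posterior for Group 2 is 0.0560273 / 0.0658164 ≈ 0.8513.

0.8513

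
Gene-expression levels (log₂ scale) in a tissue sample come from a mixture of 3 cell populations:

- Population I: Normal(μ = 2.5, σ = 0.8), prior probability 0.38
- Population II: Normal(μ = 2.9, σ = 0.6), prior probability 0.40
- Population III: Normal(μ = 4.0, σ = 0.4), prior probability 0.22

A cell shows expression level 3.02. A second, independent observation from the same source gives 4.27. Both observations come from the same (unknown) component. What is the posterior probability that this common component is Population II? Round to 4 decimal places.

0.4555

Apply Bayes' rule: the posterior for each component is proportional to its prior times its likelihood at x.
Since both observations come from the same component, the likelihood for component k is f_k(x₁)·f_k(x₂).
  p_I = [(1/(0.8·√(2π)))·exp(−(3.02−2.5)²/(2·0.8²)) = 0.498678·exp(-0.21125) = 0.403715] × [0.043137] = 0.0174151
  p_II = [(1/(0.6·√(2π)))·exp(−(3.02−2.9)²/(2·0.6²)) = 0.664904·exp(-0.02000) = 0.651738] × [0.0490498] = 0.0319676
  p_III = [(1/(0.4·√(2π)))·exp(−(3.02−4.0)²/(2·0.4²)) = 0.997356·exp(-3.00125) = 0.0495934] × [0.794168] = 0.0393855
Multiply by the mixture weights:
  w_I·p_I = 0.38 × 0.0174151 = 0.00661773
  w_II·p_II = 0.40 × 0.0319676 = 0.0127871
  w_III·p_III = 0.22 × 0.0393855 = 0.00866481
Evidence: 0.00661773 + 0.0127871 + 0.00866481 = 0.0280696
P(Population II | x₁, x₂) ≈ 0.4555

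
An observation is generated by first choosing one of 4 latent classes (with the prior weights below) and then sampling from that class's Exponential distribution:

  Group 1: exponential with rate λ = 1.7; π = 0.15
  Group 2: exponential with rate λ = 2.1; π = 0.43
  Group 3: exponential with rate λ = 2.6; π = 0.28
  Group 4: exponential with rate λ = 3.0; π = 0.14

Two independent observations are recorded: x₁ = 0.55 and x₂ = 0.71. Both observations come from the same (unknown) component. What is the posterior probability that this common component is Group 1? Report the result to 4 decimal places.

P(component k | x) = P(Z=k)·f_k(x) / marginal(x), where marginal(x) = Σ_j P(Z=j)·f_j(x).
Since both observations come from the same component, the likelihood for component k is f_k(x₁)·f_k(x₂).
  p_1 = [1.7·e^(−1.7·0.55) = 1.7·e^(−0.9350) = 0.667396] × [0.508458] = 0.339343
  p_2 = [2.1·e^(−2.1·0.55) = 2.1·e^(−1.1550) = 0.661621] × [0.47281] = 0.312821
  p_3 = [2.6·e^(−2.6·0.55) = 2.6·e^(−1.4300) = 0.622203] × [0.410455] = 0.255387
  p_4 = [3.0·e^(−3.0·0.55) = 3.0·e^(−1.6500) = 0.57615] × [0.356512] = 0.205404
Prior × likelihood for each component:
  P(Z=1)·p_1 = 0.15 × 0.339343 = 0.0509015
  P(Z=2)·p_2 = 0.43 × 0.312821 = 0.134513
  P(Z=3)·p_3 = 0.28 × 0.255387 = 0.0715082
  P(Z=4)·p_4 = 0.14 × 0.205404 = 0.0287566
Evidence: 0.0509015 + 0.134513 + 0.0715082 + 0.0287566 = 0.285679
Responsibility of Group 1: 0.0509015 / 0.285679 ≈ 0.1782

0.1782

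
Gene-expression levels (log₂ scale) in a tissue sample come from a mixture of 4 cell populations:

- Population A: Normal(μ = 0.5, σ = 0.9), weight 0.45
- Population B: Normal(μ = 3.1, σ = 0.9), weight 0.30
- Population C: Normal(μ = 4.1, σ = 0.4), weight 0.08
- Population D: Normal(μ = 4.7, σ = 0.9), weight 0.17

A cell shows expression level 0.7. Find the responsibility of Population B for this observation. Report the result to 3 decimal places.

P(component k | x) = π_k·f_k(x) / marginal(x), where marginal(x) = Σ_j π_j·f_j(x).
Normal densities:
  L_A = 0.432458
  L_B = 0.0126622
  L_C = 2.04156e-16
  L_D = 2.27688e-05
Prior × likelihood for each component:
  π_A·L_A = 0.45 × 0.432458 = 0.194606
  π_B·L_B = 0.30 × 0.0126622 = 0.00379866
  π_C·L_C = 0.08 × 2.04156e-16 = 1.63325e-17
  π_D·L_D = 0.17 × 2.27688e-05 = 3.87069e-06
Normaliser: 0.194606 + 0.00379866 + 1.63325e-17 + 3.87069e-06 = 0.198409
P(Population B | 0.7) ≈ 0.019

0.019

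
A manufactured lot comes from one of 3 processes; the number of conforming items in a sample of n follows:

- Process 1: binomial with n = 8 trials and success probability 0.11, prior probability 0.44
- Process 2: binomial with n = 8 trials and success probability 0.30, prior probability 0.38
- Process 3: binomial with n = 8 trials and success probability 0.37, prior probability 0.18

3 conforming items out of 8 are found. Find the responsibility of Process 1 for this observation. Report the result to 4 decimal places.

By Bayes' theorem, P(k | x) = P(Z=k) f_k(x) / Σ_j P(Z=j) f_j(x).
Component likelihoods at x = 3 conforming items out of 8:
  L_1 = C(8,3)·0.11^3·0.89^5 = 56·0.001331·0.558406 = 0.0416213
  L_2 = C(8,3)·0.30^3·0.70^5 = 56·0.027·0.16807 = 0.254122
  L_3 = C(8,3)·0.37^3·0.63^5 = 56·0.050653·0.0992437 = 0.281511
Prior × likelihood for each component:
  P(Z=1)·L_1 = 0.44 × 0.0416213 = 0.0183134
  P(Z=2)·L_2 = 0.38 × 0.254122 = 0.0965663
  P(Z=3)·L_3 = 0.18 × 0.281511 = 0.050672
Marginal: 0.0183134 + 0.0965663 + 0.050672 = 0.165552
P(Process 1 | 3 conforming items out of 8) ≈ 0.1106

0.1106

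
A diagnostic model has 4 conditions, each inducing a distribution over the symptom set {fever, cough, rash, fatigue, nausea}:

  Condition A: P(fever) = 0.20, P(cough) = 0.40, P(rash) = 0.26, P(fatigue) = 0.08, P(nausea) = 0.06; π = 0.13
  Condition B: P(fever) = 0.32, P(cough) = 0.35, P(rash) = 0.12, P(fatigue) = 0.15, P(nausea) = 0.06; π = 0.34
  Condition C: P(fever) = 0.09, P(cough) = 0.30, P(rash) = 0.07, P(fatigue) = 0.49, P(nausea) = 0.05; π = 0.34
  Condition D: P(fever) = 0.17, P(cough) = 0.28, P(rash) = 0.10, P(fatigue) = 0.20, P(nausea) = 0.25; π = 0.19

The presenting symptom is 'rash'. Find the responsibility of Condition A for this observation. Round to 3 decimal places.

0.288

The responsibility of component k is π_k f_k(x) divided by Σ_j π_j f_j(x).
Component likelihoods at x = 'rash':
  p_A = P(rash | comp) = 0.26
  p_B = P(rash | comp) = 0.12
  p_C = P(rash | comp) = 0.07
  p_D = P(rash | comp) = 0.10
Multiply by the mixture weights:
  π_A·p_A = 0.13 × 0.26 = 0.0338
  π_B·p_B = 0.34 × 0.12 = 0.0408
  π_C·p_C = 0.34 × 0.07 = 0.0238
  π_D·p_D = 0.19 × 0.1 = 0.019
Sum: 0.0338 + 0.0408 + 0.0238 + 0.019 = 0.1174
P(Condition A | data) ≈ 0.288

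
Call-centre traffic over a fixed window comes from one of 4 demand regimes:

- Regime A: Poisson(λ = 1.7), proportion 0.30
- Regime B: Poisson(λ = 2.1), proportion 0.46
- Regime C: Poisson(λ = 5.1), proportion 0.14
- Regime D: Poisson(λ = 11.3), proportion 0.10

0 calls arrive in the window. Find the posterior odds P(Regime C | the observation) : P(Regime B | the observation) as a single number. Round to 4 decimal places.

Since P(k|x) ∝ w_k f_k(x), the posterior odds are w_i f_i(x) / (w_j f_j(x)).
Component likelihoods at x = 0 calls:
  f_A = e^(−1.7)·1.7^0/0! = 0.182684
  f_B = e^(−2.1)·2.1^0/0! = 0.122456
  f_C = e^(−5.1)·5.1^0/0! = 0.00609675
  f_D = e^(−11.3)·11.3^0/0! = 1.23729e-05
Posterior odds = (w_C·f_C) / (w_B·f_B) = (0.14·0.00609675) / (0.46·0.122456) = 0.000853545 / 0.05633 ≈ 0.0152

0.0152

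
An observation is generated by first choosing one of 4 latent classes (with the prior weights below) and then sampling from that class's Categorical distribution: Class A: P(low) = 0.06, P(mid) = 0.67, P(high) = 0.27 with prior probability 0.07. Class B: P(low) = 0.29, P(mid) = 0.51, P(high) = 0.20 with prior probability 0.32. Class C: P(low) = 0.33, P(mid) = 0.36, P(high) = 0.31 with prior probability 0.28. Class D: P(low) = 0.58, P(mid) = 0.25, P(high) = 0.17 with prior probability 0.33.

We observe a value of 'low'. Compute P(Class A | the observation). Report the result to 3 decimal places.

P(component k | x) = P(Z=k)·f_k(x) / marginal(x), where marginal(x) = Σ_j P(Z=j)·f_j(x).
Evaluate each component's likelihood at the observed value:
  f_A = P(low | comp) = 0.06
  f_B = P(low | comp) = 0.29
  f_C = P(low | comp) = 0.33
  f_D = P(low | comp) = 0.58
Prior × likelihood for each component:
  P(Z=A)·f_A = 0.07 × 0.06 = 0.0042
  P(Z=B)·f_B = 0.32 × 0.29 = 0.0928
  P(Z=C)·f_C = 0.28 × 0.33 = 0.0924
  P(Z=D)·f_D = 0.33 × 0.58 = 0.1914
Denominator: 0.0042 + 0.0928 + 0.0924 + 0.1914 = 0.3808
P(Class A | x) = 0.0042 / 0.3808 ≈ 0.011

0.011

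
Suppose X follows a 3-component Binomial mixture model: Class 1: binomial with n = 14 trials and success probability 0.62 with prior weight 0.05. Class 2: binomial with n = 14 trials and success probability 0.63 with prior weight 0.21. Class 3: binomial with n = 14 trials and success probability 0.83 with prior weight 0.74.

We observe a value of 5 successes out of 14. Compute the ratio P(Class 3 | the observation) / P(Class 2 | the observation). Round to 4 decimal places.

0.0128

Posterior odds = (π_i f_i(x)) / (π_j f_j(x)); the normalising sum cancels.
Binomial probabilities:
  f_1 = 0.0303023
  f_2 = 0.0258216
  f_3 = 9.35179e-05
6.92033e-05 / 0.00542253 ≈ 0.0128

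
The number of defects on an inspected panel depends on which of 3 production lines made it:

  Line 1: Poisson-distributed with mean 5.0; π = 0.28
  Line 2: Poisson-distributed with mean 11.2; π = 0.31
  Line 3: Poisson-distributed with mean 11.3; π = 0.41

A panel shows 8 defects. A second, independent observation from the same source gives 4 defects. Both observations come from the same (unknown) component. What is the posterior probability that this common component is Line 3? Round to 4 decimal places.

0.0755

P(component k | x) = π_k·f_k(x) / marginal(x), where marginal(x) = Σ_j π_j·f_j(x).
Since both observations come from the same component, the likelihood for component k is f_k(x₁)·f_k(x₂).
  f_1 = [e^(−5.0)·5.0^8/8! = 0.065278] × [0.175467] = 0.0114542
  f_2 = [e^(−11.2)·11.2^8/8! = 0.0839703] × [0.00896526] = 0.000752815
  f_3 = [e^(−11.3)·11.3^8/8! = 0.0815792] × [0.00840572] = 0.000685732
Multiply by the mixture weights:
  π_1·f_1 = 0.28 × 0.0114542 = 0.00320717
  π_2·f_2 = 0.31 × 0.000752815 = 0.000233373
  π_3·f_3 = 0.41 × 0.000685732 = 0.00028115
Denominator: 0.00320717 + 0.000233373 + 0.00028115 = 0.00372169
P(Line 3 | data) = 0.00028115 / 0.00372169 ≈ 0.0755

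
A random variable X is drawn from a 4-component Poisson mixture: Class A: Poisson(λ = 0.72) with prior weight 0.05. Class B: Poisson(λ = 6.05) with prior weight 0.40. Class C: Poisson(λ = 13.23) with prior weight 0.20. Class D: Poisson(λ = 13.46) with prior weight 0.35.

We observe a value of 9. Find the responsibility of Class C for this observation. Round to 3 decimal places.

0.203

The responsibility of component k is P(Z=k) f_k(x) divided by Σ_j P(Z=j) f_j(x).
Evaluate each component's likelihood at the observed value:
  p_A = e^(−0.72)·0.72^9/9! = 6.97489e-08
  p_B = e^(−6.05)·6.05^9/9! = 0.0705592
  p_C = e^(−13.23)·13.23^9/9! = 0.0614553
  p_D = e^(−13.46)·13.46^9/9! = 0.0570215
Weight by the priors:
  P(Z=A)·p_A = 0.05 × 6.97489e-08 = 3.48745e-09
  P(Z=B)·p_B = 0.40 × 0.0705592 = 0.0282237
  P(Z=C)·p_C = 0.20 × 0.0614553 = 0.0122911
  P(Z=D)·p_D = 0.35 × 0.0570215 = 0.0199575
Evidence: 3.48745e-09 + 0.0282237 + 0.0122911 + 0.0199575 = 0.0604723
Responsibility of Class C: 0.0122911 / 0.0604723 ≈ 0.203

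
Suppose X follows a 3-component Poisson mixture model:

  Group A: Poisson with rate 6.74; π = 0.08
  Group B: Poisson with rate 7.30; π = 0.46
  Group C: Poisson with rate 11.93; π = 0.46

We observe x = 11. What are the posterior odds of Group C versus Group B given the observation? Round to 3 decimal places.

2.166

The posterior odds equal the prior odds times the likelihood ratio: (π_i/π_j)·(f_i(x)/f_j(x)).
Component likelihoods at x = 11:
  L_A = e^(−6.74)·6.74^11/11! = 0.038633
  L_B = e^(−7.30)·7.30^11/11! = 0.0530941
  L_C = e^(−11.93)·11.93^11/11! = 0.115015
Posterior odds = (π_C·L_C) / (π_B·L_B) = (0.46·0.115015) / (0.46·0.0530941) = 0.0529071 / 0.0244233 ≈ 2.166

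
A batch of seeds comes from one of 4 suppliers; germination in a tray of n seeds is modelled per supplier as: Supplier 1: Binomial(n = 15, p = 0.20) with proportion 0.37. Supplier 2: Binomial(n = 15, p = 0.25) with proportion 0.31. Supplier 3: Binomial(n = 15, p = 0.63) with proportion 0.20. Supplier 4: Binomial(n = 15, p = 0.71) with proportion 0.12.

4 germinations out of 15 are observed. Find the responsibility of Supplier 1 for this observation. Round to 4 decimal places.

0.4957

The responsibility of component k is π_k f_k(x) divided by Σ_j π_j f_j(x).
Evaluate each component's likelihood at the observed value:
  L_1 = C(15,4)·0.20^4·0.80^11 = 1365·0.0016·0.0858993 = 0.187604
  L_2 = C(15,4)·0.25^4·0.75^11 = 1365·0.00390625·0.0422351 = 0.225199
  L_3 = C(15,4)·0.63^4·0.37^11 = 1365·0.15753·1.77918e-05 = 0.00382573
  L_4 = C(15,4)·0.71^4·0.29^11 = 1365·0.254117·1.22005e-06 = 0.000423198
Prior × likelihood for each component:
  π_1·L_1 = 0.37 × 0.187604 = 0.0694135
  π_2·L_2 = 0.31 × 0.225199 = 0.0698117
  π_3·L_3 = 0.20 × 0.00382573 = 0.000765145
  π_4·L_4 = 0.12 × 0.000423198 = 5.07838e-05
Normaliser: 0.0694135 + 0.0698117 + 0.000765145 + 5.07838e-05 = 0.140041
P(Supplier 1 | 4 germinations out of 15) = 0.0694135 / 0.140041 ≈ 0.4957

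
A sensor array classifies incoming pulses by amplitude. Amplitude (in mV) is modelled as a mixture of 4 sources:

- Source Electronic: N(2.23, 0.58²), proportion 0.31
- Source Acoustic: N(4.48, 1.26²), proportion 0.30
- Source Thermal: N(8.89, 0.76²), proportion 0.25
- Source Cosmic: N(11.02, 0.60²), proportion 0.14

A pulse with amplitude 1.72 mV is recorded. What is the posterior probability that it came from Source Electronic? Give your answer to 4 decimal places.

Apply Bayes' rule: the posterior for each component is proportional to its prior times its likelihood at x.
Normal densities:
  f_Electronic = (1/(0.58·√(2π)))·exp(−(1.72−2.23)²/(2·0.58²)) = 0.687832·exp(-0.38659) = 0.46729
  f_Acoustic = (1/(1.26·√(2π)))·exp(−(1.72−4.48)²/(2·1.26²)) = 0.316621·exp(-2.39909) = 0.0287493
  f_Thermal = (1/(0.76·√(2π)))·exp(−(1.72−8.89)²/(2·0.76²)) = 0.524924·exp(-44.50216) = 2.47202e-20
  f_Cosmic = (1/(0.60·√(2π)))·exp(−(1.72−11.02)²/(2·0.60²)) = 0.664904·exp(-120.12500) = 4.49919e-53
Multiply by the mixture weights:
  P(Z=Electronic)·f_Electronic = 0.31 × 0.46729 = 0.14486
  P(Z=Acoustic)·f_Acoustic = 0.30 × 0.0287493 = 0.00862478
  P(Z=Thermal)·f_Thermal = 0.25 × 2.47202e-20 = 6.18005e-21
  P(Z=Cosmic)·f_Cosmic = 0.14 × 4.49919e-53 = 6.29886e-54
Sum: 0.14486 + 0.00862478 + 6.18005e-21 + 6.29886e-54 = 0.153485
P(Source Electronic | 1.72 mV) ≈ 0.9438

0.9438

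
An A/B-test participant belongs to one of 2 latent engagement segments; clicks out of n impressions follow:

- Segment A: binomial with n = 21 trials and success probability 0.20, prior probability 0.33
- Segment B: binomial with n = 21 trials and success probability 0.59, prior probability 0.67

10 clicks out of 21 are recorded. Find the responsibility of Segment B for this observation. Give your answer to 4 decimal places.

By Bayes' theorem, P(k | x) = π_k f_k(x) / Σ_j π_j f_j(x).
Binomial probabilities:
  f_A = 0.00310252
  f_B = 0.0992128
Prior × likelihood for each component:
  π_A·f_A = 0.33 × 0.00310252 = 0.00102383
  π_B·f_B = 0.67 × 0.0992128 = 0.0664726
Evidence: 0.00102383 + 0.0664726 = 0.0674964
P(Segment B | 10 clicks out of 21) = 0.0664726 / 0.0674964 ≈ 0.9848

0.9848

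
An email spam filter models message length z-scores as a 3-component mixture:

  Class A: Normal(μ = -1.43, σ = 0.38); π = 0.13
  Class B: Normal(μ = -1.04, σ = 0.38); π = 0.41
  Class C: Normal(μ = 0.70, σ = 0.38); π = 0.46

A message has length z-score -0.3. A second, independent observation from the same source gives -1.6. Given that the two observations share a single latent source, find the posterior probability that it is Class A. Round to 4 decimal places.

0.0637

Apply Bayes' rule: the posterior for each component is proportional to its prior times its likelihood at x.
Since both observations come from the same component, the likelihood for component k is f_k(x₁)·f_k(x₂).
  L_A = [(1/(0.38·√(2π)))·exp(−(-0.3−-1.43)²/(2·0.38²)) = 1.049848·exp(-4.42140) = 0.0126165] × [0.949876] = 0.0119841
  L_B = [(1/(0.38·√(2π)))·exp(−(-0.3−-1.04)²/(2·0.38²)) = 1.049848·exp(-1.89612) = 0.157634] × [0.354436] = 0.0558714
  L_C = [(1/(0.38·√(2π)))·exp(−(-0.3−0.70)²/(2·0.38²)) = 1.049848·exp(-3.46260) = 0.0329107] × [1.16434e-08] = 3.83191e-10
Unnormalised posteriors:
  π_A·L_A = 0.13 × 0.0119841 = 0.00155793
  π_B·L_B = 0.41 × 0.0558714 = 0.0229073
  π_C·L_C = 0.46 × 3.83191e-10 = 1.76268e-10
Sum: 0.00155793 + 0.0229073 + 1.76268e-10 = 0.0244652
Responsibility of Class A: 0.00155793 / 0.0244652 ≈ 0.0637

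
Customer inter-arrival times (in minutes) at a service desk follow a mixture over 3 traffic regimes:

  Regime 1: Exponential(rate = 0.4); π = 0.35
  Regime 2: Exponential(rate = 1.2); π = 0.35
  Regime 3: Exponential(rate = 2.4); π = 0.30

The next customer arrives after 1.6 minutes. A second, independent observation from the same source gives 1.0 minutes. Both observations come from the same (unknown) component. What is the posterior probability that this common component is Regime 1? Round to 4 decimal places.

0.4358

P(component k | x) = w_k·f_k(x) / marginal(x), where marginal(x) = Σ_j w_j·f_j(x).
Since both observations come from the same component, the likelihood for component k is f_k(x₁)·f_k(x₂).
  f_1 = [0.210917] × [0.268128] = 0.0565527
  f_2 = [0.175928] × [0.361433] = 0.0635863
  f_3 = [0.0515846] × [0.217723] = 0.0112312
Weight by the priors:
  w_1·f_1 = 0.35 × 0.0565527 = 0.0197935
  w_2·f_2 = 0.35 × 0.0635863 = 0.0222552
  w_3·f_3 = 0.30 × 0.0112312 = 0.00336935
Marginal: 0.0197935 + 0.0222552 + 0.00336935 = 0.045418
P(Regime 1 | data) ≈ 0.4358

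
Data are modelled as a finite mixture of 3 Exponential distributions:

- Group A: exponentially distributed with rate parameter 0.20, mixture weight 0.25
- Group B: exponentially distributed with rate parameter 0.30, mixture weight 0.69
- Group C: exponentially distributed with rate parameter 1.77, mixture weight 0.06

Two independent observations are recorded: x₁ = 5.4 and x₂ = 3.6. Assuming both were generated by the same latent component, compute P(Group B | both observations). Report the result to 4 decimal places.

0.7163

The responsibility of component k is P(Z=k) f_k(x) divided by Σ_j P(Z=j) f_j(x).
Since both observations come from the same component, the likelihood for component k is f_k(x₁)·f_k(x₂).
  p_A = [0.0679191] × [0.0973505] = 0.00661196
  p_B = [0.0593696] × [0.101879] = 0.0060485
  p_C = [0.000125022] × [0.00302447] = 3.78125e-07
Prior × likelihood for each component:
  P(Z=A)·p_A = 0.25 × 0.00661196 = 0.00165299
  P(Z=B)·p_B = 0.69 × 0.0060485 = 0.00417346
  P(Z=C)·p_C = 0.06 × 3.78125e-07 = 2.26875e-08
Normaliser: 0.00165299 + 0.00417346 + 2.26875e-08 = 0.00582647
Responsibility of Group B: 0.00417346 / 0.00582647 ≈ 0.7163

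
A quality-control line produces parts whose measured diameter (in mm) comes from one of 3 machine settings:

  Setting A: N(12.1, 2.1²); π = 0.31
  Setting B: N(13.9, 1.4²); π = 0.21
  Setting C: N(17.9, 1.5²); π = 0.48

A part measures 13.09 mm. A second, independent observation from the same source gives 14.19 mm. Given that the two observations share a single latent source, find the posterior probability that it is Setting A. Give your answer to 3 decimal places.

0.302

P(component k | x) = π_k·f_k(x) / marginal(x), where marginal(x) = Σ_j π_j·f_j(x).
Since both observations come from the same component, the likelihood for component k is f_k(x₁)·f_k(x₂).
  f_A = [(1/(2.1·√(2π)))·exp(−(13.09−12.1)²/(2·2.1²)) = 0.189973·exp(-0.11112) = 0.169993] × [0.115773] = 0.0196806
  f_B = [(1/(1.4·√(2π)))·exp(−(13.09−13.9)²/(2·1.4²)) = 0.284959·exp(-0.16737) = 0.241042] × [0.27891] = 0.0672292
  f_C = [(1/(1.5·√(2π)))·exp(−(13.09−17.9)²/(2·1.5²)) = 0.265962·exp(-5.14136) = 0.00155581] × [0.0124867] = 1.94269e-05
Prior × likelihood for each component:
  π_A·f_A = 0.31 × 0.0196806 = 0.00610098
  π_B·f_B = 0.21 × 0.0672292 = 0.0141181
  π_C·f_C = 0.48 × 1.94269e-05 = 9.32491e-06
Denominator: 0.00610098 + 0.0141181 + 9.32491e-06 = 0.0202284
Responsibility of Setting A: 0.00610098 / 0.0202284 ≈ 0.302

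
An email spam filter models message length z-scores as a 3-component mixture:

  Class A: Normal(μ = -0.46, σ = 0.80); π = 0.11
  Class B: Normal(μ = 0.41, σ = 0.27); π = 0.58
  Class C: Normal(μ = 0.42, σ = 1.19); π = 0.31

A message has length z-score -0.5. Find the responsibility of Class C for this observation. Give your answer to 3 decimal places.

Apply Bayes' rule: the posterior for each component is proportional to its prior times its likelihood at x.
Normal densities:
  f_A = (1/(0.80·√(2π)))·exp(−(-0.5−-0.46)²/(2·0.80²)) = 0.498678·exp(-0.00125) = 0.498055
  f_B = (1/(0.27·√(2π)))·exp(−(-0.5−0.41)²/(2·0.27²)) = 1.477564·exp(-5.67970) = 0.00504527
  f_C = (1/(1.19·√(2π)))·exp(−(-0.5−0.42)²/(2·1.19²)) = 0.335246·exp(-0.29885) = 0.248642
Unnormalised posteriors:
  P(Z=A)·f_A = 0.11 × 0.498055 = 0.054786
  P(Z=B)·f_B = 0.58 × 0.00504527 = 0.00292626
  P(Z=C)·f_C = 0.31 × 0.248642 = 0.077079
Denominator: 0.054786 + 0.00292626 + 0.077079 = 0.134791
P(Class C | x) ≈ 0.572

0.572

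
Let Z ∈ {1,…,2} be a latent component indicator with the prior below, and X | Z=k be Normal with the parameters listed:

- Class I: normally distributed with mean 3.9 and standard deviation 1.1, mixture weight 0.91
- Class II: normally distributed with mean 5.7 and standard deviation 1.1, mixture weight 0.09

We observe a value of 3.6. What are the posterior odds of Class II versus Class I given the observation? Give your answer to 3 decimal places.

Posterior odds = (π_i f_i(x)) / (π_j f_j(x)); the normalising sum cancels.
Normal densities:
  p_I = 0.349435
  p_II = 0.0586268
0.00527642 / 0.317986 ≈ 0.017

0.017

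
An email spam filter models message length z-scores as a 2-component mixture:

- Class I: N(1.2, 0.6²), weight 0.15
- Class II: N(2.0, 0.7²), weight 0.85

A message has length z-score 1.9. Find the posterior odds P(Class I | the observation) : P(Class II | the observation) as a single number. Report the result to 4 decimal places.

Posterior odds = (π_i f_i(x)) / (π_j f_j(x)); the normalising sum cancels.
Component likelihoods at x = 1.9:
  p_I = (1/(0.6·√(2π)))·exp(−(1.9−1.2)²/(2·0.6²)) = 0.664904·exp(-0.68056) = 0.336664
  p_II = (1/(0.7·√(2π)))·exp(−(1.9−2.0)²/(2·0.7²)) = 0.569918·exp(-0.01020) = 0.564132
Posterior odds = (π_I·p_I) / (π_II·p_II) = (0.15·0.336664) / (0.85·0.564132) = 0.0504997 / 0.479512 ≈ 0.1053

0.1053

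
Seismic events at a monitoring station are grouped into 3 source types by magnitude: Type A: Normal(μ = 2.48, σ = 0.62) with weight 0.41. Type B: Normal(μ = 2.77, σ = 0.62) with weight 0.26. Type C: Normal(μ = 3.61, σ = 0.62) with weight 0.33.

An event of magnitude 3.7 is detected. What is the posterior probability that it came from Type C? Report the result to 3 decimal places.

Posterior ∝ prior × likelihood, so P(k | x) ∝ π_k f_k(x); normalise over all components.
Normal densities:
  f_A = 0.0928373
  f_B = 0.208899
  f_C = 0.636711
Unnormalised posteriors:
  π_A·f_A = 0.41 × 0.0928373 = 0.0380633
  π_B·f_B = 0.26 × 0.208899 = 0.0543138
  π_C·f_C = 0.33 × 0.636711 = 0.210115
Sum: 0.0380633 + 0.0543138 + 0.210115 = 0.302492
Responsibility of Type C: 0.210115 / 0.302492 ≈ 0.695

0.695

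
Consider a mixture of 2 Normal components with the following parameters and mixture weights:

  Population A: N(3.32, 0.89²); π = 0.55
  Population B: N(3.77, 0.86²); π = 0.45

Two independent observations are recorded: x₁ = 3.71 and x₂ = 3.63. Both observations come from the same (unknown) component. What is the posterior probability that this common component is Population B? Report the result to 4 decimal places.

0.5022

By Bayes' theorem, P(k | x) = P(Z=k) f_k(x) / Σ_j P(Z=j) f_j(x).
Since both observations come from the same component, the likelihood for component k is f_k(x₁)·f_k(x₂).
  L_A = [(1/(0.89·√(2π)))·exp(−(3.71−3.32)²/(2·0.89²)) = 0.448250·exp(-0.09601) = 0.407214] × [0.421867] = 0.17179
  L_B = [(1/(0.86·√(2π)))·exp(−(3.71−3.77)²/(2·0.86²)) = 0.463886·exp(-0.00243) = 0.462759] × [0.45778] = 0.211842
Weight by the priors:
  P(Z=A)·L_A = 0.55 × 0.17179 = 0.0944846
  P(Z=B)·L_B = 0.45 × 0.211842 = 0.0953288
Normaliser: 0.0944846 + 0.0953288 = 0.189813
P(Population B | x₁,x₂) = 0.0953288 / 0.189813 ≈ 0.5022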